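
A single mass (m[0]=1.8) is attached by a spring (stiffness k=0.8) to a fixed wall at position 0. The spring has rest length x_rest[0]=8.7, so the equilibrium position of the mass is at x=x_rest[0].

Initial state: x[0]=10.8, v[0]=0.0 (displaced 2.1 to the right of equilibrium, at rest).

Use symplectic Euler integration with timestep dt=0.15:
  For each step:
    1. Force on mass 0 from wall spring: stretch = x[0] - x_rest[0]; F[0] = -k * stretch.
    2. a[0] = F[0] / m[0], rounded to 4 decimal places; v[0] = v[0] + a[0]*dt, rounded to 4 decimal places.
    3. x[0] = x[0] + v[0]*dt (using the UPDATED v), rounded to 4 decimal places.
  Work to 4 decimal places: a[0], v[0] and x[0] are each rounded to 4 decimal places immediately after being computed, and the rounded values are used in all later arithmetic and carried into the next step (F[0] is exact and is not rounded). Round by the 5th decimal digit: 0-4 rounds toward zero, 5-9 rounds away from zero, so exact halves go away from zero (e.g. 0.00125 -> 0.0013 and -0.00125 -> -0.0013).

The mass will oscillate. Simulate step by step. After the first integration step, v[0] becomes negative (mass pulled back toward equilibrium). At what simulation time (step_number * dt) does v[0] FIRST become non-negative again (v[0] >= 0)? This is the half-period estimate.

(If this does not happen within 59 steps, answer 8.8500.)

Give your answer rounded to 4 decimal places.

Step 0: x=[10.8000] v=[0.0000]
Step 1: x=[10.7790] v=[-0.1400]
Step 2: x=[10.7372] v=[-0.2786]
Step 3: x=[10.6750] v=[-0.4144]
Step 4: x=[10.5931] v=[-0.5461]
Step 5: x=[10.4923] v=[-0.6723]
Step 6: x=[10.3735] v=[-0.7918]
Step 7: x=[10.2380] v=[-0.9034]
Step 8: x=[10.0871] v=[-1.0059]
Step 9: x=[9.9223] v=[-1.0984]
Step 10: x=[9.7453] v=[-1.1799]
Step 11: x=[9.5579] v=[-1.2496]
Step 12: x=[9.3619] v=[-1.3068]
Step 13: x=[9.1593] v=[-1.3509]
Step 14: x=[8.9521] v=[-1.3815]
Step 15: x=[8.7424] v=[-1.3983]
Step 16: x=[8.5322] v=[-1.4011]
Step 17: x=[8.3237] v=[-1.3899]
Step 18: x=[8.1190] v=[-1.3648]
Step 19: x=[7.9201] v=[-1.3261]
Step 20: x=[7.7290] v=[-1.2741]
Step 21: x=[7.5476] v=[-1.2094]
Step 22: x=[7.3777] v=[-1.1326]
Step 23: x=[7.2210] v=[-1.0444]
Step 24: x=[7.0791] v=[-0.9458]
Step 25: x=[6.9534] v=[-0.8377]
Step 26: x=[6.8452] v=[-0.7213]
Step 27: x=[6.7556] v=[-0.5976]
Step 28: x=[6.6854] v=[-0.4680]
Step 29: x=[6.6353] v=[-0.3337]
Step 30: x=[6.6059] v=[-0.1961]
Step 31: x=[6.5974] v=[-0.0565]
Step 32: x=[6.6100] v=[0.0837]
First v>=0 after going negative at step 32, time=4.8000

Answer: 4.8000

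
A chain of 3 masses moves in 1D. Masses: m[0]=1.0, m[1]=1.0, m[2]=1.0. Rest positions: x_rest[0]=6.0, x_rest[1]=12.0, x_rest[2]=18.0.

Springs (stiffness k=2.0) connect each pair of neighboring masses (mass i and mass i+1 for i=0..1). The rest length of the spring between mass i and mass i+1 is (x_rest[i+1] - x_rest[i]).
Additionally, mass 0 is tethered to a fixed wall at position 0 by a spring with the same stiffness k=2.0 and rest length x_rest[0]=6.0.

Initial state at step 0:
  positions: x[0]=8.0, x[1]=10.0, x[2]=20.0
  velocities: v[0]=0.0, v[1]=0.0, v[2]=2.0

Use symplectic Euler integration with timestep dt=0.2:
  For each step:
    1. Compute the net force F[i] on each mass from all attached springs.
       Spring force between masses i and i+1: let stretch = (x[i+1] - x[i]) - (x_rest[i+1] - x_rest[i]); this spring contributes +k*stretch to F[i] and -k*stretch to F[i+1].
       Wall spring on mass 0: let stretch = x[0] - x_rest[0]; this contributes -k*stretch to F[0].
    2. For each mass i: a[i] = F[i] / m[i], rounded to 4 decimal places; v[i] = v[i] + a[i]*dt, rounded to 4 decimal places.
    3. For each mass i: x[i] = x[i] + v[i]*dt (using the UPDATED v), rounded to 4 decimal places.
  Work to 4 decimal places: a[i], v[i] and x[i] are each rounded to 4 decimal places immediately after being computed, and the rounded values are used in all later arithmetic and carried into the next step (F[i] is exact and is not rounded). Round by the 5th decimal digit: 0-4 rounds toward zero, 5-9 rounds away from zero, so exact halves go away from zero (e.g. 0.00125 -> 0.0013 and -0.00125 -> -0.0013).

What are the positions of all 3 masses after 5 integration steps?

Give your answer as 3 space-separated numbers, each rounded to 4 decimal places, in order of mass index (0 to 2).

Answer: 4.4571 15.3759 18.8465

Derivation:
Step 0: x=[8.0000 10.0000 20.0000] v=[0.0000 0.0000 2.0000]
Step 1: x=[7.5200 10.6400 20.0800] v=[-2.4000 3.2000 0.4000]
Step 2: x=[6.6880 11.7856 19.8848] v=[-4.1600 5.7280 -0.9760]
Step 3: x=[5.7288 13.1713 19.5217] v=[-4.7962 6.9286 -1.8157]
Step 4: x=[4.9067 14.4697 19.1305] v=[-4.1107 6.4918 -1.9559]
Step 5: x=[4.4571 15.3759 18.8465] v=[-2.2482 4.5309 -1.4202]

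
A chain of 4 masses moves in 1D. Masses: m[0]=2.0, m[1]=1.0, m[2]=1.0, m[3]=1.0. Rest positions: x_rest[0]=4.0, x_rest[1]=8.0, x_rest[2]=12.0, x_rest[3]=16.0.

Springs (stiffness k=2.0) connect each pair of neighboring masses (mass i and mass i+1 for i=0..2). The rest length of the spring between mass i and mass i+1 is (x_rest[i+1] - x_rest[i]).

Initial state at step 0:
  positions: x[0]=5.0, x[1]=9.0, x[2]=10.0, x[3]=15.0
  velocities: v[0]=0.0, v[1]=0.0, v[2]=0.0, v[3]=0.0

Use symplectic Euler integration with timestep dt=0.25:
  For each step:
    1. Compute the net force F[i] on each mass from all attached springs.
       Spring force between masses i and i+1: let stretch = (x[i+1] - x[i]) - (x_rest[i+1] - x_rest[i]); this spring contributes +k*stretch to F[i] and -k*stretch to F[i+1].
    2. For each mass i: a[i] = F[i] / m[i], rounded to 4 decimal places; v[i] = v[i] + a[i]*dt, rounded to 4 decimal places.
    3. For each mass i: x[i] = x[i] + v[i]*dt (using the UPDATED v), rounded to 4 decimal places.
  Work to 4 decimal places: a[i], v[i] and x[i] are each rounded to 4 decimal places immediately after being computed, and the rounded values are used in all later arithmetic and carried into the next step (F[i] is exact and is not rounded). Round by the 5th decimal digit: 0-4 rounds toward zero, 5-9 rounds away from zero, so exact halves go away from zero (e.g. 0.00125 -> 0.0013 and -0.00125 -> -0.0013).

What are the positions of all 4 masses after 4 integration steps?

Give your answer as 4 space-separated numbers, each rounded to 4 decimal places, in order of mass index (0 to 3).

Step 0: x=[5.0000 9.0000 10.0000 15.0000] v=[0.0000 0.0000 0.0000 0.0000]
Step 1: x=[5.0000 8.6250 10.5000 14.8750] v=[0.0000 -1.5000 2.0000 -0.5000]
Step 2: x=[4.9766 8.0313 11.3125 14.7031] v=[-0.0938 -2.3750 3.2500 -0.6875]
Step 3: x=[4.8941 7.4659 12.1387 14.6074] v=[-0.3301 -2.2618 3.3047 -0.3828]
Step 4: x=[4.7223 7.1631 12.6894 14.7031] v=[-0.6872 -1.2113 2.2027 0.3829]

Answer: 4.7223 7.1631 12.6894 14.7031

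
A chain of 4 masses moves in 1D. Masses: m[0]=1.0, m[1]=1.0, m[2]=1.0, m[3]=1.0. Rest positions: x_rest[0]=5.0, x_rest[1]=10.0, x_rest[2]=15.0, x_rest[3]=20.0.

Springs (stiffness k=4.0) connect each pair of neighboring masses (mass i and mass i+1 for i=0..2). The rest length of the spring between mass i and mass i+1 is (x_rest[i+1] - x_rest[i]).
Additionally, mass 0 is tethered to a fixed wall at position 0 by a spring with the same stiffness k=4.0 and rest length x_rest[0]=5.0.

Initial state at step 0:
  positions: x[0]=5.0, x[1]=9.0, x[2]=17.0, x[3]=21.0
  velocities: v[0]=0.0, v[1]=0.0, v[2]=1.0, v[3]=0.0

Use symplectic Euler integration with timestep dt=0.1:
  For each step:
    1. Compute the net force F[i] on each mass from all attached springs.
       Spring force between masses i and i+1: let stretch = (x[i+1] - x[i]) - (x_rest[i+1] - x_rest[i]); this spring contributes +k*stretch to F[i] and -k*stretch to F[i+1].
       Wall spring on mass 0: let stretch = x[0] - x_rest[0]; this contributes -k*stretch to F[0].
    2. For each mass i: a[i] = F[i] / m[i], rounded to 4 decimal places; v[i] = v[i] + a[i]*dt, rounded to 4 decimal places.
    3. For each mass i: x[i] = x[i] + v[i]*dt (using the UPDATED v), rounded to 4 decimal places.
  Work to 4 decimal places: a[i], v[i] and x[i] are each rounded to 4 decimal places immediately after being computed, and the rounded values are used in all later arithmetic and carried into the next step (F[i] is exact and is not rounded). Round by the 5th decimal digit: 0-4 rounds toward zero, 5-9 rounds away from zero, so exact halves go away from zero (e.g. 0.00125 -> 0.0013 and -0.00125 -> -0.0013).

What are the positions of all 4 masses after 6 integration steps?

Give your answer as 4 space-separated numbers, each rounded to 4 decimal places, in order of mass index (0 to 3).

Step 0: x=[5.0000 9.0000 17.0000 21.0000] v=[0.0000 0.0000 1.0000 0.0000]
Step 1: x=[4.9600 9.1600 16.9400 21.0400] v=[-0.4000 1.6000 -0.6000 0.4000]
Step 2: x=[4.8896 9.4632 16.7328 21.1160] v=[-0.7040 3.0320 -2.0720 0.7600]
Step 3: x=[4.8066 9.8742 16.4101 21.2167] v=[-0.8304 4.1104 -3.2266 1.0067]
Step 4: x=[4.7340 10.3440 16.0183 21.3251] v=[-0.7260 4.6977 -3.9183 1.0841]
Step 5: x=[4.6964 10.8163 15.6118 21.4212] v=[-0.3756 4.7234 -4.0653 0.9614]
Step 6: x=[4.7158 11.2357 15.2458 21.4850] v=[0.1938 4.1936 -3.6597 0.6376]

Answer: 4.7158 11.2357 15.2458 21.4850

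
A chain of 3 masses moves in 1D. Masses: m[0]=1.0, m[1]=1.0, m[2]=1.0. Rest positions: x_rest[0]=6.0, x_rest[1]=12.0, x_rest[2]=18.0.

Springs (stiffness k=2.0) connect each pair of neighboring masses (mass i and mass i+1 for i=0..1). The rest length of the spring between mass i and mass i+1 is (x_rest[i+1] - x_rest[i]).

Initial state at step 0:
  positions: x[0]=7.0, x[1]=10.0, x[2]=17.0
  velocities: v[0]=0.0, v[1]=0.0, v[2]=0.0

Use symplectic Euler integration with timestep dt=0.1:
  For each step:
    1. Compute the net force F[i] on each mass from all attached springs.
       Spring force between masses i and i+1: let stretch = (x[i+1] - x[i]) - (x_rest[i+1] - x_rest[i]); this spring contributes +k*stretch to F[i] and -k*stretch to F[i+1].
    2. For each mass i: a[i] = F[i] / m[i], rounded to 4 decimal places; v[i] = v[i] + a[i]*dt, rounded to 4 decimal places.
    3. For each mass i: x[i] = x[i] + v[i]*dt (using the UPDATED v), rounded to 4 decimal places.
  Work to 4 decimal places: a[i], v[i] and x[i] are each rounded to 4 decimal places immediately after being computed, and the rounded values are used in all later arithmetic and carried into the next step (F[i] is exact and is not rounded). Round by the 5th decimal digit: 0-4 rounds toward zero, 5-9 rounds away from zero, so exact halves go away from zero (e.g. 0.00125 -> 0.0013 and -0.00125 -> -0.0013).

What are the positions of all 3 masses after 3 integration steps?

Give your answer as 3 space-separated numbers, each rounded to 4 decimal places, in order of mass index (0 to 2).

Step 0: x=[7.0000 10.0000 17.0000] v=[0.0000 0.0000 0.0000]
Step 1: x=[6.9400 10.0800 16.9800] v=[-0.6000 0.8000 -0.2000]
Step 2: x=[6.8228 10.2352 16.9420] v=[-1.1720 1.5520 -0.3800]
Step 3: x=[6.6539 10.4563 16.8899] v=[-1.6895 2.2109 -0.5214]

Answer: 6.6539 10.4563 16.8899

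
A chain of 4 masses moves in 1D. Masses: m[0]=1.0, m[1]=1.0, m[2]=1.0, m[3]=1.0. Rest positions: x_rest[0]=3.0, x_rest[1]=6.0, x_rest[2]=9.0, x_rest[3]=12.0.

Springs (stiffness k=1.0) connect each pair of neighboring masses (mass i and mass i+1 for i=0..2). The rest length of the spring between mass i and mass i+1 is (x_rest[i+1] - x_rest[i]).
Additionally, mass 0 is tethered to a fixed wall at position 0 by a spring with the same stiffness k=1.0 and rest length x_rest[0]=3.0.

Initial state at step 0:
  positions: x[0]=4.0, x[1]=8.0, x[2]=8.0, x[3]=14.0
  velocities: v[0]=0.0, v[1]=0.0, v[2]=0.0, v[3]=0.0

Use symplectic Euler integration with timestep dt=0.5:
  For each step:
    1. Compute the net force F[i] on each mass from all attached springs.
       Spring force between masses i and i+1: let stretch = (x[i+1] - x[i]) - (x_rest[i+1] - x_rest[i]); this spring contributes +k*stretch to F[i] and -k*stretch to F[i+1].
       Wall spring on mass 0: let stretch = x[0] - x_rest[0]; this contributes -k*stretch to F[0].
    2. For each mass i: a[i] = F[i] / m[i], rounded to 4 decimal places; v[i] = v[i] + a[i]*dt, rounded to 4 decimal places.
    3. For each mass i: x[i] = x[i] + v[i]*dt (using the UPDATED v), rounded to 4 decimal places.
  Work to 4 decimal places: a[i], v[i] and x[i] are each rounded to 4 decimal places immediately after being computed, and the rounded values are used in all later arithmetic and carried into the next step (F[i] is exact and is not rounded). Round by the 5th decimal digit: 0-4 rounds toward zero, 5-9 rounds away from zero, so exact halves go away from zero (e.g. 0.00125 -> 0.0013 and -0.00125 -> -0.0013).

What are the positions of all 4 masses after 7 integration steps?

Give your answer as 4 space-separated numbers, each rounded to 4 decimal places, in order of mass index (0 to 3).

Step 0: x=[4.0000 8.0000 8.0000 14.0000] v=[0.0000 0.0000 0.0000 0.0000]
Step 1: x=[4.0000 7.0000 9.5000 13.2500] v=[0.0000 -2.0000 3.0000 -1.5000]
Step 2: x=[3.7500 5.8750 11.3125 12.3125] v=[-0.5000 -2.2500 3.6250 -1.8750]
Step 3: x=[3.0938 5.5781 12.0157 11.8750] v=[-1.3125 -0.5938 1.4063 -0.8750]
Step 4: x=[2.2852 6.2696 11.0743 12.2227] v=[-1.6173 1.3829 -1.8829 0.6954]
Step 5: x=[1.9014 7.1662 9.2188 13.0333] v=[-0.7677 1.7931 -3.7111 1.6212]
Step 6: x=[2.3584 7.2597 7.8037 13.6403] v=[0.9140 0.1870 -2.8302 1.2140]
Step 7: x=[3.4512 6.2639 7.7118 13.5382] v=[2.1855 -1.9917 -0.1839 -0.2043]

Answer: 3.4512 6.2639 7.7118 13.5382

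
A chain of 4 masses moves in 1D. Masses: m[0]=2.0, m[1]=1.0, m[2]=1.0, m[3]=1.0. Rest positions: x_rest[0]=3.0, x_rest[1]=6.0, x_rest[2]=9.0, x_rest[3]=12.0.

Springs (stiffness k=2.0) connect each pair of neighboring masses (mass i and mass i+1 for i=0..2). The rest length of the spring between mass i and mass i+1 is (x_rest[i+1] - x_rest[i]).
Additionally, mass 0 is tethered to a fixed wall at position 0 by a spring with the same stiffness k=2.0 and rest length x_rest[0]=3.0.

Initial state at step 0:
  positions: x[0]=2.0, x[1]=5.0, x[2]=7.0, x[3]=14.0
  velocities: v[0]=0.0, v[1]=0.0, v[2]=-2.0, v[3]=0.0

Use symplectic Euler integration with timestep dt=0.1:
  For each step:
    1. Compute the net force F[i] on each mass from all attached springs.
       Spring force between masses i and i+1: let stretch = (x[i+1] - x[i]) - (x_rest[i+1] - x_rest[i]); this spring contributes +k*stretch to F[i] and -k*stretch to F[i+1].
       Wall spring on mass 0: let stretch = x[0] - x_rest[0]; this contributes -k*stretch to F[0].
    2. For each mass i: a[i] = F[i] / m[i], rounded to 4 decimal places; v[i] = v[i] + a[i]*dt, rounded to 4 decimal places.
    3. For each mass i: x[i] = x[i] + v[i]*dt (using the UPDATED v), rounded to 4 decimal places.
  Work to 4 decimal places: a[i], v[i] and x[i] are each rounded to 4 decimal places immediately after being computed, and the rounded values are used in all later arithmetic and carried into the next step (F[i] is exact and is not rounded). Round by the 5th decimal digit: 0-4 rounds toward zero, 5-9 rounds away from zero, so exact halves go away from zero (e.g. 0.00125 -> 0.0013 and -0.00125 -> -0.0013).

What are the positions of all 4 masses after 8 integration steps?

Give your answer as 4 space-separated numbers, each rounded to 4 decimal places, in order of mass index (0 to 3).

Step 0: x=[2.0000 5.0000 7.0000 14.0000] v=[0.0000 0.0000 -2.0000 0.0000]
Step 1: x=[2.0100 4.9800 6.9000 13.9200] v=[0.1000 -0.2000 -1.0000 -0.8000]
Step 2: x=[2.0296 4.9390 6.9020 13.7596] v=[0.1960 -0.4100 0.0200 -1.6040]
Step 3: x=[2.0580 4.8791 7.0019 13.5221] v=[0.2840 -0.5993 0.9989 -2.3755]
Step 4: x=[2.0940 4.8052 7.1897 13.2142] v=[0.3603 -0.7390 1.8784 -3.0795]
Step 5: x=[2.1362 4.7248 7.4503 12.8458] v=[0.4220 -0.8043 2.6064 -3.6844]
Step 6: x=[2.1829 4.6471 7.7643 12.4295] v=[0.4672 -0.7769 3.1404 -4.1635]
Step 7: x=[2.2324 4.5825 8.1093 11.9799] v=[0.4953 -0.6463 3.4500 -4.4965]
Step 8: x=[2.2831 4.5414 8.4612 11.5128] v=[0.5071 -0.4110 3.5188 -4.6706]

Answer: 2.2831 4.5414 8.4612 11.5128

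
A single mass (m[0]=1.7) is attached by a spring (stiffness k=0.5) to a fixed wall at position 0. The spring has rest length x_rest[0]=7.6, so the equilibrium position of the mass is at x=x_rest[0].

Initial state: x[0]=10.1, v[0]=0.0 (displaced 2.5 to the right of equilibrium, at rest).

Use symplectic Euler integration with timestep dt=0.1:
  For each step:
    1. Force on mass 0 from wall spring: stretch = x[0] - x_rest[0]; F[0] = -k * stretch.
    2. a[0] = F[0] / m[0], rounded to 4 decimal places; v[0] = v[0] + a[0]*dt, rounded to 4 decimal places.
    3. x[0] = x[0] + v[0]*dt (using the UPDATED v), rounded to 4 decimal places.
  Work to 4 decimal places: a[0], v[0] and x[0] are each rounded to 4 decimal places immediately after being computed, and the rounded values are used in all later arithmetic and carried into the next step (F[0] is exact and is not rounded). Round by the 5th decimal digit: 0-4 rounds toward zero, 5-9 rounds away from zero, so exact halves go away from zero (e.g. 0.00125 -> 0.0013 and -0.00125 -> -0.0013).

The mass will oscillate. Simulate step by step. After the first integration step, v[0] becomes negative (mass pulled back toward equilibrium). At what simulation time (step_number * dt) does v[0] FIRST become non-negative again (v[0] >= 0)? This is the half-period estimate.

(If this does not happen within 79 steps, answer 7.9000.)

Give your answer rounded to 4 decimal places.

Answer: 5.8000

Derivation:
Step 0: x=[10.1000] v=[0.0000]
Step 1: x=[10.0927] v=[-0.0735]
Step 2: x=[10.0780] v=[-0.1468]
Step 3: x=[10.0560] v=[-0.2197]
Step 4: x=[10.0268] v=[-0.2919]
Step 5: x=[9.9905] v=[-0.3633]
Step 6: x=[9.9471] v=[-0.4336]
Step 7: x=[9.8968] v=[-0.5026]
Step 8: x=[9.8398] v=[-0.5702]
Step 9: x=[9.7762] v=[-0.6361]
Step 10: x=[9.7062] v=[-0.7001]
Step 11: x=[9.6300] v=[-0.7621]
Step 12: x=[9.5478] v=[-0.8218]
Step 13: x=[9.4599] v=[-0.8791]
Step 14: x=[9.3665] v=[-0.9338]
Step 15: x=[9.2679] v=[-0.9858]
Step 16: x=[9.1644] v=[-1.0349]
Step 17: x=[9.0563] v=[-1.0809]
Step 18: x=[8.9439] v=[-1.1237]
Step 19: x=[8.8276] v=[-1.1632]
Step 20: x=[8.7077] v=[-1.1993]
Step 21: x=[8.5845] v=[-1.2319]
Step 22: x=[8.4584] v=[-1.2609]
Step 23: x=[8.3298] v=[-1.2862]
Step 24: x=[8.1990] v=[-1.3077]
Step 25: x=[8.0665] v=[-1.3253]
Step 26: x=[7.9326] v=[-1.3390]
Step 27: x=[7.7977] v=[-1.3488]
Step 28: x=[7.6622] v=[-1.3546]
Step 29: x=[7.5266] v=[-1.3564]
Step 30: x=[7.3912] v=[-1.3542]
Step 31: x=[7.2564] v=[-1.3481]
Step 32: x=[7.1226] v=[-1.3380]
Step 33: x=[6.9902] v=[-1.3240]
Step 34: x=[6.8596] v=[-1.3061]
Step 35: x=[6.7312] v=[-1.2843]
Step 36: x=[6.6053] v=[-1.2588]
Step 37: x=[6.4824] v=[-1.2295]
Step 38: x=[6.3627] v=[-1.1966]
Step 39: x=[6.2467] v=[-1.1602]
Step 40: x=[6.1347] v=[-1.1204]
Step 41: x=[6.0270] v=[-1.0773]
Step 42: x=[5.9239] v=[-1.0310]
Step 43: x=[5.8257] v=[-0.9817]
Step 44: x=[5.7328] v=[-0.9295]
Step 45: x=[5.6453] v=[-0.8746]
Step 46: x=[5.5636] v=[-0.8171]
Step 47: x=[5.4879] v=[-0.7572]
Step 48: x=[5.4184] v=[-0.6951]
Step 49: x=[5.3553] v=[-0.6309]
Step 50: x=[5.2988] v=[-0.5649]
Step 51: x=[5.2491] v=[-0.4972]
Step 52: x=[5.2063] v=[-0.4281]
Step 53: x=[5.1705] v=[-0.3577]
Step 54: x=[5.1419] v=[-0.2862]
Step 55: x=[5.1205] v=[-0.2139]
Step 56: x=[5.1064] v=[-0.1410]
Step 57: x=[5.0996] v=[-0.0677]
Step 58: x=[5.1002] v=[0.0058]
First v>=0 after going negative at step 58, time=5.8000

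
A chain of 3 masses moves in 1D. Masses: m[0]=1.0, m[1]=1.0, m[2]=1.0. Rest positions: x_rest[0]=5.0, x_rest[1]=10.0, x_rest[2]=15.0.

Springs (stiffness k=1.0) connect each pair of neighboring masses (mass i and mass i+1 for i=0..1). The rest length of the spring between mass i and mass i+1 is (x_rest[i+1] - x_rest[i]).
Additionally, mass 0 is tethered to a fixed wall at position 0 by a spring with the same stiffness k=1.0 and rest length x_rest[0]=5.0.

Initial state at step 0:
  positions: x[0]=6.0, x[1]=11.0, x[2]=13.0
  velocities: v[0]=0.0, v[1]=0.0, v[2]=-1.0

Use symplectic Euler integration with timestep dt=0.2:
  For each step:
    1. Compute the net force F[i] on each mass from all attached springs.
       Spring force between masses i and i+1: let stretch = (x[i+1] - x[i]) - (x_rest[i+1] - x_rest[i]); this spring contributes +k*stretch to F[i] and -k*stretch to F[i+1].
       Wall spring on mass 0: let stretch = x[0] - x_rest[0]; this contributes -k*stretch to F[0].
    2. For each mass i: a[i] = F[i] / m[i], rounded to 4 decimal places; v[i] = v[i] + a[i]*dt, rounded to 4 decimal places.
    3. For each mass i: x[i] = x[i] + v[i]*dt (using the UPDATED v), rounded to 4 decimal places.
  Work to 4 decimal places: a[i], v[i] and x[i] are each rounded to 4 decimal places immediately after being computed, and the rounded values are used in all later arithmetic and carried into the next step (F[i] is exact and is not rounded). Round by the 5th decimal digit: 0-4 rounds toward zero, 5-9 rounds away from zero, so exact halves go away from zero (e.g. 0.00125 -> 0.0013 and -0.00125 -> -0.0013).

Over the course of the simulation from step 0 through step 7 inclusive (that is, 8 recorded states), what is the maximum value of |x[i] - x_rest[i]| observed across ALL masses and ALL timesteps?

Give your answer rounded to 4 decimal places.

Step 0: x=[6.0000 11.0000 13.0000] v=[0.0000 0.0000 -1.0000]
Step 1: x=[5.9600 10.8800 12.9200] v=[-0.2000 -0.6000 -0.4000]
Step 2: x=[5.8784 10.6448 12.9584] v=[-0.4080 -1.1760 0.1920]
Step 3: x=[5.7523 10.3115 13.1043] v=[-0.6304 -1.6666 0.7293]
Step 4: x=[5.5785 9.9075 13.3384] v=[-0.8690 -2.0199 1.1707]
Step 5: x=[5.3547 9.4676 13.6353] v=[-1.1189 -2.1995 1.4845]
Step 6: x=[5.0812 9.0299 13.9655] v=[-1.3673 -2.1885 1.6510]
Step 7: x=[4.7624 8.6317 14.2983] v=[-1.5938 -1.9911 1.6639]
Max displacement = 2.0800

Answer: 2.0800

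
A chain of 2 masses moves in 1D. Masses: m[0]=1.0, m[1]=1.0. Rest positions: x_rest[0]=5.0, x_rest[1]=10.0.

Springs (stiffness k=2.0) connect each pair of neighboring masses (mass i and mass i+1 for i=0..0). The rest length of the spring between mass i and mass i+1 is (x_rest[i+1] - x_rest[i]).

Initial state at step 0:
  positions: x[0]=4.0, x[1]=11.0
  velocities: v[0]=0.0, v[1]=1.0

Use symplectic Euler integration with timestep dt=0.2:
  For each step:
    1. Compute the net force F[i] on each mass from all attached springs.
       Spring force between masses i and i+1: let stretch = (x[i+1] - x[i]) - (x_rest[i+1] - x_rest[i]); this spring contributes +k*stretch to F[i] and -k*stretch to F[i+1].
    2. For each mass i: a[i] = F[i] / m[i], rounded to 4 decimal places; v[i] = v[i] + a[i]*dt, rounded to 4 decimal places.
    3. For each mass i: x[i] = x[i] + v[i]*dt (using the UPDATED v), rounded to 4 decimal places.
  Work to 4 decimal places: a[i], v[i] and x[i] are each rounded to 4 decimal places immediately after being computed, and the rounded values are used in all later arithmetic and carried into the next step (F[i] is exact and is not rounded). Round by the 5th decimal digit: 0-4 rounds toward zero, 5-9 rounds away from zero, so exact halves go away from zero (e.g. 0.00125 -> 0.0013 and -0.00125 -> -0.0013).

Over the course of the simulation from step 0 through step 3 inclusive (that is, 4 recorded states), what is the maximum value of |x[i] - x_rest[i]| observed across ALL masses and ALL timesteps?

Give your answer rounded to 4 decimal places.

Answer: 1.0400

Derivation:
Step 0: x=[4.0000 11.0000] v=[0.0000 1.0000]
Step 1: x=[4.1600 11.0400] v=[0.8000 0.2000]
Step 2: x=[4.4704 10.9296] v=[1.5520 -0.5520]
Step 3: x=[4.8975 10.7025] v=[2.1357 -1.1357]
Max displacement = 1.0400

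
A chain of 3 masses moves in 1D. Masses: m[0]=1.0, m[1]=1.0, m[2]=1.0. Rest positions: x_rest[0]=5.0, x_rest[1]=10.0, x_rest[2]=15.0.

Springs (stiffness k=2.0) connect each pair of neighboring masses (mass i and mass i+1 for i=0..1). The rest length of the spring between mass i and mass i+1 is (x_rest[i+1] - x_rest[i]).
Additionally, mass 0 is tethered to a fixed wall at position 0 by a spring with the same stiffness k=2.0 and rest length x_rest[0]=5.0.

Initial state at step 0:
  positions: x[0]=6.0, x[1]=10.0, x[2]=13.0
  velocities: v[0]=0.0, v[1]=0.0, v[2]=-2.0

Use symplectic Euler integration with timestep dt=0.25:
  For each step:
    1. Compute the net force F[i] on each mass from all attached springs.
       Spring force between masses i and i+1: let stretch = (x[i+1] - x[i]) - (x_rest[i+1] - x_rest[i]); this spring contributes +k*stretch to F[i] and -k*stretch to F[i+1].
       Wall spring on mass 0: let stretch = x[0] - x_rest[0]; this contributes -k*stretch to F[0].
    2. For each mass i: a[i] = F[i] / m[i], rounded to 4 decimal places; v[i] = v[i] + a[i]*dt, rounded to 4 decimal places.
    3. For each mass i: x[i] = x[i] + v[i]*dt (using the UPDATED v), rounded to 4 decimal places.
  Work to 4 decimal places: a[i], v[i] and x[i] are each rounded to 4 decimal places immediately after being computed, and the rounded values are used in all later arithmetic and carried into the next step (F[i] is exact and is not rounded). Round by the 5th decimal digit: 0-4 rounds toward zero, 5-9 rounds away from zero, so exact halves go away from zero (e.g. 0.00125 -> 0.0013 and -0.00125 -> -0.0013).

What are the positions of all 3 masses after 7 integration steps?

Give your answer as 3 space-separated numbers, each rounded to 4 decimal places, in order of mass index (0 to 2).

Answer: 2.9132 7.6869 14.3470

Derivation:
Step 0: x=[6.0000 10.0000 13.0000] v=[0.0000 0.0000 -2.0000]
Step 1: x=[5.7500 9.8750 12.7500] v=[-1.0000 -0.5000 -1.0000]
Step 2: x=[5.2969 9.5938 12.7656] v=[-1.8125 -1.1250 0.0625]
Step 3: x=[4.7188 9.1719 13.0098] v=[-2.3125 -1.6876 0.9766]
Step 4: x=[4.1075 8.6731 13.3992] v=[-2.4454 -1.9952 1.5577]
Step 5: x=[3.5534 8.1944 13.8229] v=[-2.2164 -1.9150 1.6947]
Step 6: x=[3.1353 7.8391 14.1680] v=[-1.6726 -1.4213 1.3805]
Step 7: x=[2.9132 7.6869 14.3470] v=[-0.8884 -0.6088 0.7161]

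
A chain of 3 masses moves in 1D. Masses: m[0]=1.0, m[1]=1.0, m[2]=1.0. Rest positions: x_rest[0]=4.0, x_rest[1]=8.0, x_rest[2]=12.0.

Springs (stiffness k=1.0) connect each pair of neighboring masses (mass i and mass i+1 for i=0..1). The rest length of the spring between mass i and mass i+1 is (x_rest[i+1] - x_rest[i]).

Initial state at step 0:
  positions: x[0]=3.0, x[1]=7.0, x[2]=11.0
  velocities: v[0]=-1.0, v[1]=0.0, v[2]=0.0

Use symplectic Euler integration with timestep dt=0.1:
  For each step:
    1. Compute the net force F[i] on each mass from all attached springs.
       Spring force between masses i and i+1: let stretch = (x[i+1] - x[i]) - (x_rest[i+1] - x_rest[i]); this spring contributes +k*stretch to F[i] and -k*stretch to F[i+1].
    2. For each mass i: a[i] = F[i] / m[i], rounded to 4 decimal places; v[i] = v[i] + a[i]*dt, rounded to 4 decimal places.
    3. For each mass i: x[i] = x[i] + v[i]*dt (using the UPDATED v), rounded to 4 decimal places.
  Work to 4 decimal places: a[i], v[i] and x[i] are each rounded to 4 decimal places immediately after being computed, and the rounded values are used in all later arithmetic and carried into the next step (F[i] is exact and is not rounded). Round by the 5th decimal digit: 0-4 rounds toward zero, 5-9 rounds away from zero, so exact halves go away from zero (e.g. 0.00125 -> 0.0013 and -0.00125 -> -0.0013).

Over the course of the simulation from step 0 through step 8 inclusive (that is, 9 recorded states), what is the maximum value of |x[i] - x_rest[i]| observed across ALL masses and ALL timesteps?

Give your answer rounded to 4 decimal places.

Answer: 1.7209

Derivation:
Step 0: x=[3.0000 7.0000 11.0000] v=[-1.0000 0.0000 0.0000]
Step 1: x=[2.9000 7.0000 11.0000] v=[-1.0000 0.0000 0.0000]
Step 2: x=[2.8010 6.9990 11.0000] v=[-0.9900 -0.0100 0.0000]
Step 3: x=[2.7040 6.9960 11.0000] v=[-0.9702 -0.0297 -0.0001]
Step 4: x=[2.6099 6.9902 11.0000] v=[-0.9410 -0.0585 -0.0005]
Step 5: x=[2.5196 6.9806 10.9999] v=[-0.9030 -0.0956 -0.0015]
Step 6: x=[2.4339 6.9666 10.9996] v=[-0.8569 -0.1398 -0.0034]
Step 7: x=[2.3535 6.9476 10.9989] v=[-0.8036 -0.1898 -0.0067]
Step 8: x=[2.2791 6.9232 10.9977] v=[-0.7442 -0.2441 -0.0118]
Max displacement = 1.7209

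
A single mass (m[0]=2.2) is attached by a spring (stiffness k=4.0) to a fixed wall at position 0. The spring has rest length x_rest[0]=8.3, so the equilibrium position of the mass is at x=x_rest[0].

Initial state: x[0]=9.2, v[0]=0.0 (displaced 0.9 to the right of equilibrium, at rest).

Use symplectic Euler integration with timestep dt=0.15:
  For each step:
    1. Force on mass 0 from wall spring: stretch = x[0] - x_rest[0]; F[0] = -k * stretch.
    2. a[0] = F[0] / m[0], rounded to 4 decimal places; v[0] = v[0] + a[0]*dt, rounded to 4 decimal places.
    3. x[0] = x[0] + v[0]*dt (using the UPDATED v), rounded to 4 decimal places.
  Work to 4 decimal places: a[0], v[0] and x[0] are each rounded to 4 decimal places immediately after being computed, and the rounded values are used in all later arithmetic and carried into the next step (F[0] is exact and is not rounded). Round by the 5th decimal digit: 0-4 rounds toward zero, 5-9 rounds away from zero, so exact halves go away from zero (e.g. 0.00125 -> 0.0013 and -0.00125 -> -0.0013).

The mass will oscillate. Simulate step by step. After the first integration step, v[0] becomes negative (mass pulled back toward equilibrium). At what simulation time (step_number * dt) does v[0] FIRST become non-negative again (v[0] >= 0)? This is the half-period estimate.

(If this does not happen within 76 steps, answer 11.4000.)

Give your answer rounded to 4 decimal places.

Answer: 2.4000

Derivation:
Step 0: x=[9.2000] v=[0.0000]
Step 1: x=[9.1632] v=[-0.2455]
Step 2: x=[9.0911] v=[-0.4809]
Step 3: x=[8.9866] v=[-0.6967]
Step 4: x=[8.8540] v=[-0.8840]
Step 5: x=[8.6987] v=[-1.0351]
Step 6: x=[8.5271] v=[-1.1438]
Step 7: x=[8.3462] v=[-1.2057]
Step 8: x=[8.1635] v=[-1.2183]
Step 9: x=[7.9863] v=[-1.1811]
Step 10: x=[7.8220] v=[-1.0955]
Step 11: x=[7.6772] v=[-0.9651]
Step 12: x=[7.5579] v=[-0.7952]
Step 13: x=[7.4690] v=[-0.5928]
Step 14: x=[7.4141] v=[-0.3662]
Step 15: x=[7.3954] v=[-0.1246]
Step 16: x=[7.4137] v=[0.1221]
First v>=0 after going negative at step 16, time=2.4000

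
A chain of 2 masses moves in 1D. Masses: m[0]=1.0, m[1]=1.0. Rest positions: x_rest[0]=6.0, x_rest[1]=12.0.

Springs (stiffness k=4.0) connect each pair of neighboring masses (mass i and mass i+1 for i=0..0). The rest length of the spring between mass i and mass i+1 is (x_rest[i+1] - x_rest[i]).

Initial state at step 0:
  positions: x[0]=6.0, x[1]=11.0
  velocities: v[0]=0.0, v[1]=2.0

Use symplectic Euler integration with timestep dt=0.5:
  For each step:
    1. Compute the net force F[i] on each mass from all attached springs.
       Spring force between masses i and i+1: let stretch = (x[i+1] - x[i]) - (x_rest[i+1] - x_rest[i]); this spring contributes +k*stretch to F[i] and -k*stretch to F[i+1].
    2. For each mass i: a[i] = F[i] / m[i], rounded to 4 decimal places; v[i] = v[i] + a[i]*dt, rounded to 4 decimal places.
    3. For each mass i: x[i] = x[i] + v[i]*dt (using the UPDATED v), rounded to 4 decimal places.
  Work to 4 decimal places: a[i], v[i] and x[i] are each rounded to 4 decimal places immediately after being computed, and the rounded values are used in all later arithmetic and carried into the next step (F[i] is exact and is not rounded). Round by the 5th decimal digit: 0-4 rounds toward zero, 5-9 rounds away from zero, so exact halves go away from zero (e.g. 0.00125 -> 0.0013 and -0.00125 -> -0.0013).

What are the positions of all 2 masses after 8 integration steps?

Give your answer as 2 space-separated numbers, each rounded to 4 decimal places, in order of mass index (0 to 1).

Step 0: x=[6.0000 11.0000] v=[0.0000 2.0000]
Step 1: x=[5.0000 13.0000] v=[-2.0000 4.0000]
Step 2: x=[6.0000 13.0000] v=[2.0000 0.0000]
Step 3: x=[8.0000 12.0000] v=[4.0000 -2.0000]
Step 4: x=[8.0000 13.0000] v=[0.0000 2.0000]
Step 5: x=[7.0000 15.0000] v=[-2.0000 4.0000]
Step 6: x=[8.0000 15.0000] v=[2.0000 0.0000]
Step 7: x=[10.0000 14.0000] v=[4.0000 -2.0000]
Step 8: x=[10.0000 15.0000] v=[0.0000 2.0000]

Answer: 10.0000 15.0000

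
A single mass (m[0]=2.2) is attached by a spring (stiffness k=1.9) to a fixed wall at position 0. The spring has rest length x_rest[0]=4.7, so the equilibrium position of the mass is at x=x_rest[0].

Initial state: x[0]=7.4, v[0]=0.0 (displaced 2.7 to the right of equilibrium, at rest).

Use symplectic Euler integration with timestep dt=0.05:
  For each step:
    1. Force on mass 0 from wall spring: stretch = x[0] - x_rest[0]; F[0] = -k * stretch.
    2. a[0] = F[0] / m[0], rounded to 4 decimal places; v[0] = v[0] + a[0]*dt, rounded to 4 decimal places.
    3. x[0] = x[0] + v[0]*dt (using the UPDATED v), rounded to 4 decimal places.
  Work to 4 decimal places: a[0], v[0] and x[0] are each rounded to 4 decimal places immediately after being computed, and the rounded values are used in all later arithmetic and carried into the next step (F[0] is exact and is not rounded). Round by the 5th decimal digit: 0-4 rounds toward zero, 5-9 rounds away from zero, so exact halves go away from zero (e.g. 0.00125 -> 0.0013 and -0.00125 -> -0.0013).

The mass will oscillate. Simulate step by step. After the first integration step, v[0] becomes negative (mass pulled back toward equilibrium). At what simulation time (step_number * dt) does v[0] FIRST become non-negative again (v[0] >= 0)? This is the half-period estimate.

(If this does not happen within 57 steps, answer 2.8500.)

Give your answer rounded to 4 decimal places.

Answer: 2.8500

Derivation:
Step 0: x=[7.4000] v=[0.0000]
Step 1: x=[7.3942] v=[-0.1166]
Step 2: x=[7.3826] v=[-0.2329]
Step 3: x=[7.3652] v=[-0.3487]
Step 4: x=[7.3420] v=[-0.4638]
Step 5: x=[7.3131] v=[-0.5779]
Step 6: x=[7.2786] v=[-0.6907]
Step 7: x=[7.2385] v=[-0.8021]
Step 8: x=[7.1929] v=[-0.9117]
Step 9: x=[7.1419] v=[-1.0194]
Step 10: x=[7.0857] v=[-1.1248]
Step 11: x=[7.0243] v=[-1.2278]
Step 12: x=[6.9579] v=[-1.3282]
Step 13: x=[6.8866] v=[-1.4257]
Step 14: x=[6.8106] v=[-1.5201]
Step 15: x=[6.7300] v=[-1.6112]
Step 16: x=[6.6451] v=[-1.6989]
Step 17: x=[6.5560] v=[-1.7829]
Step 18: x=[6.4629] v=[-1.8630]
Step 19: x=[6.3659] v=[-1.9391]
Step 20: x=[6.2654] v=[-2.0110]
Step 21: x=[6.1615] v=[-2.0786]
Step 22: x=[6.0544] v=[-2.1417]
Step 23: x=[5.9444] v=[-2.2002]
Step 24: x=[5.8317] v=[-2.2539]
Step 25: x=[5.7166] v=[-2.3028]
Step 26: x=[5.5993] v=[-2.3467]
Step 27: x=[5.4800] v=[-2.3855]
Step 28: x=[5.3590] v=[-2.4192]
Step 29: x=[5.2366] v=[-2.4477]
Step 30: x=[5.1131] v=[-2.4709]
Step 31: x=[4.9887] v=[-2.4887]
Step 32: x=[4.8636] v=[-2.5012]
Step 33: x=[4.7382] v=[-2.5083]
Step 34: x=[4.6127] v=[-2.5100]
Step 35: x=[4.4874] v=[-2.5062]
Step 36: x=[4.3626] v=[-2.4970]
Step 37: x=[4.2385] v=[-2.4824]
Step 38: x=[4.1154] v=[-2.4625]
Step 39: x=[3.9935] v=[-2.4373]
Step 40: x=[3.8732] v=[-2.4068]
Step 41: x=[3.7546] v=[-2.3711]
Step 42: x=[3.6381] v=[-2.3303]
Step 43: x=[3.5239] v=[-2.2844]
Step 44: x=[3.4122] v=[-2.2336]
Step 45: x=[3.3033] v=[-2.1780]
Step 46: x=[3.1974] v=[-2.1177]
Step 47: x=[3.0948] v=[-2.0528]
Step 48: x=[2.9956] v=[-1.9835]
Step 49: x=[2.9001] v=[-1.9099]
Step 50: x=[2.8085] v=[-1.8322]
Step 51: x=[2.7210] v=[-1.7505]
Step 52: x=[2.6378] v=[-1.6650]
Step 53: x=[2.5590] v=[-1.5760]
Step 54: x=[2.4848] v=[-1.4836]
Step 55: x=[2.4154] v=[-1.3879]
Step 56: x=[2.3509] v=[-1.2892]
Step 57: x=[2.2915] v=[-1.1878]
v[0] did not become non-negative within 57 steps; using fallback time=2.8500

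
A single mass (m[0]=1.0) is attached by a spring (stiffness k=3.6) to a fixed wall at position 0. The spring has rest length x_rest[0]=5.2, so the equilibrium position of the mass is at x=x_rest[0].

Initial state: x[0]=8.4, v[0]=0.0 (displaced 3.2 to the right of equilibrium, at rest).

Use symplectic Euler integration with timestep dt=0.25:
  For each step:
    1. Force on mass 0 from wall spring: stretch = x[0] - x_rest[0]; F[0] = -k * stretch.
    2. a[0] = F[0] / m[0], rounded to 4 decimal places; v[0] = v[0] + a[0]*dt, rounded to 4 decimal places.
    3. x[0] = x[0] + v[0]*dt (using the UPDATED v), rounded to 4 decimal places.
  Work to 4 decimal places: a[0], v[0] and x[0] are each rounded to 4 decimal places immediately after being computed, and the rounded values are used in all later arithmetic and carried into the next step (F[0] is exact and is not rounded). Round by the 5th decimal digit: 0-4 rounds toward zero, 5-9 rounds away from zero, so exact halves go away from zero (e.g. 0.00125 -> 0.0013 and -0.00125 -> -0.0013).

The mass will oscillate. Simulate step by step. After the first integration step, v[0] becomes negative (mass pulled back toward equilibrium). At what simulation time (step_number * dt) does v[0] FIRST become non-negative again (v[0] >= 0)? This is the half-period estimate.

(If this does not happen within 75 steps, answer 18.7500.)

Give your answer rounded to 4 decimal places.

Answer: 1.7500

Derivation:
Step 0: x=[8.4000] v=[0.0000]
Step 1: x=[7.6800] v=[-2.8800]
Step 2: x=[6.4020] v=[-5.1120]
Step 3: x=[4.8536] v=[-6.1938]
Step 4: x=[3.3831] v=[-5.8821]
Step 5: x=[2.3214] v=[-4.2469]
Step 6: x=[1.9074] v=[-1.6562]
Step 7: x=[2.2342] v=[1.3072]
First v>=0 after going negative at step 7, time=1.7500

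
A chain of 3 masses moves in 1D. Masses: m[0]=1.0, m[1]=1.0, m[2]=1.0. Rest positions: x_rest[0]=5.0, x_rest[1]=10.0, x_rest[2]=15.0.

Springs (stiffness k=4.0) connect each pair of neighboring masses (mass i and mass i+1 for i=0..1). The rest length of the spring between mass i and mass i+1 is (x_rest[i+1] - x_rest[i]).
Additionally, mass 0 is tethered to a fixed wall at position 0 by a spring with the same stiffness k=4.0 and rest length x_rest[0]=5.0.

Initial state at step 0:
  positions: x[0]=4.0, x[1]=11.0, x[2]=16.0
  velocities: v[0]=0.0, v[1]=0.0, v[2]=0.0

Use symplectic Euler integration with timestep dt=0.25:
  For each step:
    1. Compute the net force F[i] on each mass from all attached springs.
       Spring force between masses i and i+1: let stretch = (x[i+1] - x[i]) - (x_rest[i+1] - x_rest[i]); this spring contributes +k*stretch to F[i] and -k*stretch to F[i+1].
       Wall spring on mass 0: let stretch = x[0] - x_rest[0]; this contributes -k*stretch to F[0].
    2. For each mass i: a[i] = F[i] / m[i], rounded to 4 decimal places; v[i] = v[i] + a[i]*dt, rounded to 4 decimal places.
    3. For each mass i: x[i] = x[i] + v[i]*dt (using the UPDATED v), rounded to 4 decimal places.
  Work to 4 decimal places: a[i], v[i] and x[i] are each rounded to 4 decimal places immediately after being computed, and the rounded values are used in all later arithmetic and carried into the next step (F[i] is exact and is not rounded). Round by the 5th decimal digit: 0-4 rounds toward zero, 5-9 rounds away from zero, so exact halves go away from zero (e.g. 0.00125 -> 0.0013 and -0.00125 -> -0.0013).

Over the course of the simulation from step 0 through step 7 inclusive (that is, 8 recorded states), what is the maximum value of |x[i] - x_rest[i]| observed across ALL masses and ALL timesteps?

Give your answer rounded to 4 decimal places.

Step 0: x=[4.0000 11.0000 16.0000] v=[0.0000 0.0000 0.0000]
Step 1: x=[4.7500 10.5000 16.0000] v=[3.0000 -2.0000 0.0000]
Step 2: x=[5.7500 9.9375 15.8750] v=[4.0000 -2.2500 -0.5000]
Step 3: x=[6.3594 9.8125 15.5156] v=[2.4375 -0.5000 -1.4375]
Step 4: x=[6.2422 10.2500 14.9805] v=[-0.4688 1.7500 -2.1406]
Step 5: x=[5.5664 10.8682 14.5127] v=[-2.7032 2.4727 -1.8711]
Step 6: x=[4.8245 11.0721 14.3838] v=[-2.9678 0.8154 -0.5156]
Step 7: x=[4.4383 10.5420 14.6770] v=[-1.5447 -2.1205 1.1727]
Max displacement = 1.3594

Answer: 1.3594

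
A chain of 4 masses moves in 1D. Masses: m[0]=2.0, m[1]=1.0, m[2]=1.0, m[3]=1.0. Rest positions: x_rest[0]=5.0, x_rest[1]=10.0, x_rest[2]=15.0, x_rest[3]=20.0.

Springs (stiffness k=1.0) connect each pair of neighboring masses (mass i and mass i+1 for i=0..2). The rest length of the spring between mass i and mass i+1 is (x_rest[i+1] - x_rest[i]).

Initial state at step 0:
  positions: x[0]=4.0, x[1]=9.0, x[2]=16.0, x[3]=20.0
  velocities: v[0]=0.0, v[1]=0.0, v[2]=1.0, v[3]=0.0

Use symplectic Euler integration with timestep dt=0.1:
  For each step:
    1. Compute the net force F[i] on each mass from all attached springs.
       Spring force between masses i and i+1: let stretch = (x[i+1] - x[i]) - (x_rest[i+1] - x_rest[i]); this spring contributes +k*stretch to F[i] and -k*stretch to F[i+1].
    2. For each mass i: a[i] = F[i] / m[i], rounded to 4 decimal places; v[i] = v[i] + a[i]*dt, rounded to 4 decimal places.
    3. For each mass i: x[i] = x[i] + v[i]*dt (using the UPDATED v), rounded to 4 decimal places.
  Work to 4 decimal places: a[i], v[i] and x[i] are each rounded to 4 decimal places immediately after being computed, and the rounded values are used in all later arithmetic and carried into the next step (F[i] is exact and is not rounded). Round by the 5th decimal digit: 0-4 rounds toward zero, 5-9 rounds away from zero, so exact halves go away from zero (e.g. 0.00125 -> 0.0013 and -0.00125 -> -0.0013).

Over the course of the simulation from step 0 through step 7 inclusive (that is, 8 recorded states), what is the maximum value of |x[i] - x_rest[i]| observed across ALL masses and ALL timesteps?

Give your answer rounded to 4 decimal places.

Answer: 1.1165

Derivation:
Step 0: x=[4.0000 9.0000 16.0000 20.0000] v=[0.0000 0.0000 1.0000 0.0000]
Step 1: x=[4.0000 9.0200 16.0700 20.0100] v=[0.0000 0.2000 0.7000 0.1000]
Step 2: x=[4.0001 9.0603 16.1089 20.0306] v=[0.0010 0.4030 0.3890 0.2060]
Step 3: x=[4.0005 9.1205 16.1165 20.0620] v=[0.0040 0.6018 0.0763 0.3138]
Step 4: x=[4.0015 9.1994 16.0936 20.1039] v=[0.0100 0.7894 -0.2288 0.4193]
Step 5: x=[4.0035 9.2953 16.0419 20.1557] v=[0.0199 0.9590 -0.5172 0.5183]
Step 6: x=[4.0070 9.4058 15.9639 20.2164] v=[0.0345 1.1045 -0.7805 0.6069]
Step 7: x=[4.0124 9.5278 15.8628 20.2846] v=[0.0544 1.2204 -1.0111 0.6817]
Max displacement = 1.1165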